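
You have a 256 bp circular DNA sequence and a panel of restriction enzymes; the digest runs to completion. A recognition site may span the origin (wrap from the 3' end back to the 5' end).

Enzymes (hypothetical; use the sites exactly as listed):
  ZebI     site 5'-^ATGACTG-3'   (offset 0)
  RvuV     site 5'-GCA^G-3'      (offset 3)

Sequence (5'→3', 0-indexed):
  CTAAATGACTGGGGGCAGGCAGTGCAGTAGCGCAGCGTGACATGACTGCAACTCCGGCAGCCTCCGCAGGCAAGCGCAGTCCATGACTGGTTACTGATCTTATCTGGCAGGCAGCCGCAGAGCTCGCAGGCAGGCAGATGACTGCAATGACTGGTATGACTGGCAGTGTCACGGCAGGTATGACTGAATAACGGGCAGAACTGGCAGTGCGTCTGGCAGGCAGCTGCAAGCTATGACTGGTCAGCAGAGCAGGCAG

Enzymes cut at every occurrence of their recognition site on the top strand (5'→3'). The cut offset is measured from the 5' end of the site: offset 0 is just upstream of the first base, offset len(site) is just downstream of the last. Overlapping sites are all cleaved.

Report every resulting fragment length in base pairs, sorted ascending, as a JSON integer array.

[1,3,4,4,4,4,4,4,4,5,5,5,6,7,8,9,9,9,9,9,10,10,10,11,12,13,14,18,18,27]

Site scan:
  ZebI ATGACTG/0: at [4, 41, 82, 137, 146, 155, 179, 232] ⇒ [4, 41, 82, 137, 146, 155, 179, 232]
  RvuV GCAG/3: at [14, 18, 23, 31, 56, 65, 75, 106, 110, 116, 125, 129, 133, 162, 173, 194, 203, 215, 219, 243, 248, 252] ⇒ [17, 21, 26, 34, 59, 68, 78, 109, 113, 119, 128, 132, 136, 165, 176, 197, 206, 218, 222, 246, 251, 255]

Pooled cuts: [4, 17, 21, 26, 34, 41, 59, 68, 78, 82, 109, 113, 119, 128, 132, 136, 137, 146, 155, 165, 176, 179, 197, 206, 218, 222, 232, 246, 251, 255]

Fragment lengths:
  4→17: 13 bp
  17→21: 4 bp
  21→26: 5 bp
  26→34: 8 bp
  34→41: 7 bp
  41→59: 18 bp
  59→68: 9 bp
  68→78: 10 bp
  78→82: 4 bp
  82→109: 27 bp
  109→113: 4 bp
  113→119: 6 bp
  119→128: 9 bp
  128→132: 4 bp
  132→136: 4 bp
  136→137: 1 bp
  137→146: 9 bp
  146→155: 9 bp
  155→165: 10 bp
  165→176: 11 bp
  176→179: 3 bp
  179→197: 18 bp
  197→206: 9 bp
  206→218: 12 bp
  218→222: 4 bp
  222→232: 10 bp
  232→246: 14 bp
  246→251: 5 bp
  251→255: 4 bp
  255→4 (wrap): 256-255+4 = 5 bp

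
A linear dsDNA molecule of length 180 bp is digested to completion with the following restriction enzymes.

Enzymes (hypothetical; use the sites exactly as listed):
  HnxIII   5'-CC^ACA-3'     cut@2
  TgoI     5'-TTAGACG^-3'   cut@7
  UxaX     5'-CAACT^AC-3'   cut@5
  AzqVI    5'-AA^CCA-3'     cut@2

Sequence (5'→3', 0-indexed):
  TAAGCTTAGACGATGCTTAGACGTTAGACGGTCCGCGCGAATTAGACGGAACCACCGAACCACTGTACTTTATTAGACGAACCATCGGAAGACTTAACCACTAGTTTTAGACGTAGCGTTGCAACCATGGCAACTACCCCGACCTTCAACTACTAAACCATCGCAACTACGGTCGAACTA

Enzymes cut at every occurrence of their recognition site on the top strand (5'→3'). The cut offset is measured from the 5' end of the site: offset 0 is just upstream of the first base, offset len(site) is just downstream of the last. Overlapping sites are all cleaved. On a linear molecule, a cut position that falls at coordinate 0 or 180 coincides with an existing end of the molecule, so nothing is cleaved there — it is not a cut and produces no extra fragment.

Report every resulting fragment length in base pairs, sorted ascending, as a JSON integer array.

[2,3,6,7,8,11,11,11,11,12,12,16,16,16,18,20]

Per-enzyme occurrences:
  HnxIII (CCACA, off=2): no sites
  TgoI TTAGACG/7: at [5, 16, 23, 41, 72, 106] ⇒ [12, 23, 30, 48, 79, 113]
  UxaX CAACTAC/5: at [130, 146, 163] ⇒ [135, 151, 168]
  AzqVI AACCA/2: at [49, 57, 79, 95, 122, 155] ⇒ [51, 59, 81, 97, 124, 157]

Pooled cuts: [12, 23, 30, 48, 51, 59, 79, 81, 97, 113, 124, 135, 151, 157, 168]

Fragment lengths:
  [0,12): 12 bp
  [12,23): 11 bp
  [23,30): 7 bp
  [30,48): 18 bp
  [48,51): 3 bp
  [51,59): 8 bp
  [59,79): 20 bp
  [79,81): 2 bp
  [81,97): 16 bp
  [97,113): 16 bp
  [113,124): 11 bp
  [124,135): 11 bp
  [135,151): 16 bp
  [151,157): 6 bp
  [157,168): 11 bp
  [168,180): 12 bp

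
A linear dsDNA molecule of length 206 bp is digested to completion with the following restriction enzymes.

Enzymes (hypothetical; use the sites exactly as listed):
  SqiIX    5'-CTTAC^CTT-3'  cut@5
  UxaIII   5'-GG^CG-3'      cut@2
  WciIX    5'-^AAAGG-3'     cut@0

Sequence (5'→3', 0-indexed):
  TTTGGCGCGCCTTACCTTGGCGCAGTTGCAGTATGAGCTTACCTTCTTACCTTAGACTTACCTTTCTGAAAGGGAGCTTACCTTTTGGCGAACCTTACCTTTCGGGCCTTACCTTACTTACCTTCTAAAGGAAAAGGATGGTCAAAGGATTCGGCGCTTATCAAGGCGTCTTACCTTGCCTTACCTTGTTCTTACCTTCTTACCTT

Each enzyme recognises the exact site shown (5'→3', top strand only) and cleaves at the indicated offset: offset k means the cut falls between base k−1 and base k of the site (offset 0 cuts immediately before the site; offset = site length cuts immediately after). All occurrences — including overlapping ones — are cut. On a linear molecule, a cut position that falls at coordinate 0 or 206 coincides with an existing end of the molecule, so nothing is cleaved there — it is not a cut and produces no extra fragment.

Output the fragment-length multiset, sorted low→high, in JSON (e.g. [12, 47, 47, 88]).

Per-enzyme occurrences:
  SqiIX CTTACCTT/5: at [10, 37, 45, 56, 76, 93, 107, 116, 169, 179, 190, 198] ⇒ [15, 42, 50, 61, 81, 98, 112, 121, 174, 184, 195, 203]
  UxaIII GGCG/2: at [3, 18, 86, 152, 164] ⇒ [5, 20, 88, 154, 166]
  WciIX AAAGG/0: at [68, 126, 132, 143] ⇒ [68, 126, 132, 143]

All cut coordinates (distinct, sorted): [5, 15, 20, 42, 50, 61, 68, 81, 88, 98, 112, 121, 126, 132, 143, 154, 166, 174, 184, 195, 203]

Fragments:
  [0,5): 5 bp
  [5,15): 10 bp
  [15,20): 5 bp
  [20,42): 22 bp
  [42,50): 8 bp
  [50,61): 11 bp
  [61,68): 7 bp
  [68,81): 13 bp
  [81,88): 7 bp
  [88,98): 10 bp
  [98,112): 14 bp
  [112,121): 9 bp
  [121,126): 5 bp
  [126,132): 6 bp
  [132,143): 11 bp
  [143,154): 11 bp
  [154,166): 12 bp
  [166,174): 8 bp
  [174,184): 10 bp
  [184,195): 11 bp
  [195,203): 8 bp
  [203,206): 3 bp

[3,5,5,5,6,7,7,8,8,8,9,10,10,10,11,11,11,11,12,13,14,22]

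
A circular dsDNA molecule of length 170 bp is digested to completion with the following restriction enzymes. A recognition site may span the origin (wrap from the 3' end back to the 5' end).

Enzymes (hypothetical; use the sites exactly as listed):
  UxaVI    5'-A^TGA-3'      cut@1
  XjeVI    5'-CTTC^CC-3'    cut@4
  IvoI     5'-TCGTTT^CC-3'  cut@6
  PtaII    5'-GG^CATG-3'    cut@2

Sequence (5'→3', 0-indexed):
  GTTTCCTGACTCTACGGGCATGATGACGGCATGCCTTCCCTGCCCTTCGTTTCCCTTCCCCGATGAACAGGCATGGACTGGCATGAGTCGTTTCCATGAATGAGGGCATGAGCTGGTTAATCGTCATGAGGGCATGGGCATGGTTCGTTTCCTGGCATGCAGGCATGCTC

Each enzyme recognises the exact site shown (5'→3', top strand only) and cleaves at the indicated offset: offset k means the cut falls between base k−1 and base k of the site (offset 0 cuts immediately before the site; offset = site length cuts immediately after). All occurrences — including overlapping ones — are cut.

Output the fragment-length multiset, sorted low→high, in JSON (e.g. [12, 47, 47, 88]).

[2,2,2,3,3,4,5,5,6,6,6,6,6,8,8,9,10,10,11,12,14,14,18]

Per-enzyme occurrences:
  UxaVI ATGA/1: at [19, 22, 62, 82, 95, 99, 107, 125] ⇒ [20, 23, 63, 83, 96, 100, 108, 126]
  XjeVI CTTCCC/4: at [34, 54] ⇒ [38, 58]
  IvoI TCGTTTCC/6: at [46, 87, 144, 168] ⇒ [4, 52, 93, 150]
  PtaII GGCATG/2: at [16, 27, 69, 79, 104, 130, 136, 153, 161] ⇒ [18, 29, 71, 81, 106, 132, 138, 155, 163]

All cut coordinates (distinct, sorted): [4, 18, 20, 23, 29, 38, 52, 58, 63, 71, 81, 83, 93, 96, 100, 106, 108, 126, 132, 138, 150, 155, 163]

Fragment lengths:
  4→18: 14 bp
  18→20: 2 bp
  20→23: 3 bp
  23→29: 6 bp
  29→38: 9 bp
  38→52: 14 bp
  52→58: 6 bp
  58→63: 5 bp
  63→71: 8 bp
  71→81: 10 bp
  81→83: 2 bp
  83→93: 10 bp
  93→96: 3 bp
  96→100: 4 bp
  100→106: 6 bp
  106→108: 2 bp
  108→126: 18 bp
  126→132: 6 bp
  132→138: 6 bp
  138→150: 12 bp
  150→155: 5 bp
  155→163: 8 bp
  163→4 (wrap): 170-163+4 = 11 bp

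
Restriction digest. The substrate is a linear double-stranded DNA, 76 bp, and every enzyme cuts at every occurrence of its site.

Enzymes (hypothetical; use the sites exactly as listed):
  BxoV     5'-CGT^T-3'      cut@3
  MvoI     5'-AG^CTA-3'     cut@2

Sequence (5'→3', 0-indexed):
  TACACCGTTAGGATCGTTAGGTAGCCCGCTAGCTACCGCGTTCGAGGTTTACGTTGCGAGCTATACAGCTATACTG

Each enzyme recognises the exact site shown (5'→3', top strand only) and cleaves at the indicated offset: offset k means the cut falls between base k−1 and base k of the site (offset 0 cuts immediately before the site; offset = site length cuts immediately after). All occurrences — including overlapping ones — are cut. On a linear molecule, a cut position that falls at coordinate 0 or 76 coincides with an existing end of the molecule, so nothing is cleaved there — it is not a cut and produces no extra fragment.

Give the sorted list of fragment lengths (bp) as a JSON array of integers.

Scan for sites:
  BxoV (CGTT, off=3): starts [5, 14, 38, 51] → cuts [8, 17, 41, 54]
  MvoI (AGCTA, off=2): starts [30, 58, 66] → cuts [32, 60, 68]

Pooled cuts: [8, 17, 32, 41, 54, 60, 68]

Fragment lengths:
  [0,8): 8 bp
  [8,17): 9 bp
  [17,32): 15 bp
  [32,41): 9 bp
  [41,54): 13 bp
  [54,60): 6 bp
  [60,68): 8 bp
  [68,76): 8 bp

[6,8,8,8,9,9,13,15]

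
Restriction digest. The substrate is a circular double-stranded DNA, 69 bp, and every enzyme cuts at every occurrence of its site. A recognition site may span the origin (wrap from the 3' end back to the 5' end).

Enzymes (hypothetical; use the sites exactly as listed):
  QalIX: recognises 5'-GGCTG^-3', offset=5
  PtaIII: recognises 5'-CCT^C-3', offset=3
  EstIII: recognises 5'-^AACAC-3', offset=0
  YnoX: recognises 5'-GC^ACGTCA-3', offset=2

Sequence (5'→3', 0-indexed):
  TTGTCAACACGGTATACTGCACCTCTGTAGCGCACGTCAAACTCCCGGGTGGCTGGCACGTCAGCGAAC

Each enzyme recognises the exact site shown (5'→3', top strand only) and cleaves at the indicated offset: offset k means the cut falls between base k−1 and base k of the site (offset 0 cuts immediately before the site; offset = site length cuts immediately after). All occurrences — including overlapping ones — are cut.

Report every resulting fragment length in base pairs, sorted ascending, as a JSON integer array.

[2,9,17,19,22]

Site scan:
  QalIX GGCTG/5: at [50] ⇒ [55]
  PtaIII CCTC/3: at [21] ⇒ [24]
  EstIII AACAC/0: at [5] ⇒ [5]
  YnoX GCACGTCA/2: at [31, 55] ⇒ [33, 57]

All cut coordinates (distinct, sorted): [5, 24, 33, 55, 57]

Fragments:
  5→24: 19 bp
  24→33: 9 bp
  33→55: 22 bp
  55→57: 2 bp
  57→5 (wrap): 69-57+5 = 17 bp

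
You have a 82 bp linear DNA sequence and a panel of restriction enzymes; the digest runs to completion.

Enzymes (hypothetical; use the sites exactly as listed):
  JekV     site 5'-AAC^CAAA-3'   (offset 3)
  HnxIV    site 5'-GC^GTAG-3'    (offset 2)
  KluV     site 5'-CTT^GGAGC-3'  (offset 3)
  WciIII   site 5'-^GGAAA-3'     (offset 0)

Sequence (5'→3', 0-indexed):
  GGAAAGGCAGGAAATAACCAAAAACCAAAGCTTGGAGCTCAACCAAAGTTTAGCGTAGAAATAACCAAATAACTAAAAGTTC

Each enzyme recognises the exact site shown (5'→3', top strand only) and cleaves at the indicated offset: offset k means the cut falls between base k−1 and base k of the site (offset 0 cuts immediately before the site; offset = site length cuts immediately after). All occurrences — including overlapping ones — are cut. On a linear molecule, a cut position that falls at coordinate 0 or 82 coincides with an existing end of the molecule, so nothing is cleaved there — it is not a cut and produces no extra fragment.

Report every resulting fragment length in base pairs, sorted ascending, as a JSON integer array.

[7,8,9,9,10,11,11,17]

Site scan:
  JekV AACCAAA/3: at [15, 22, 40, 62] ⇒ [18, 25, 43, 65]
  HnxIV GCGTAG/2: at [52] ⇒ [54]
  KluV CTTGGAGC/3: at [30] ⇒ [33]
  WciIII GGAAA/0: at [0, 9] ⇒ [9] (position 0 is a terminus of the linear molecule — no cut)

Pooled cuts: [9, 18, 25, 33, 43, 54, 65]

Fragments:
  [0,9): 9 bp
  [9,18): 9 bp
  [18,25): 7 bp
  [25,33): 8 bp
  [33,43): 10 bp
  [43,54): 11 bp
  [54,65): 11 bp
  [65,82): 17 bp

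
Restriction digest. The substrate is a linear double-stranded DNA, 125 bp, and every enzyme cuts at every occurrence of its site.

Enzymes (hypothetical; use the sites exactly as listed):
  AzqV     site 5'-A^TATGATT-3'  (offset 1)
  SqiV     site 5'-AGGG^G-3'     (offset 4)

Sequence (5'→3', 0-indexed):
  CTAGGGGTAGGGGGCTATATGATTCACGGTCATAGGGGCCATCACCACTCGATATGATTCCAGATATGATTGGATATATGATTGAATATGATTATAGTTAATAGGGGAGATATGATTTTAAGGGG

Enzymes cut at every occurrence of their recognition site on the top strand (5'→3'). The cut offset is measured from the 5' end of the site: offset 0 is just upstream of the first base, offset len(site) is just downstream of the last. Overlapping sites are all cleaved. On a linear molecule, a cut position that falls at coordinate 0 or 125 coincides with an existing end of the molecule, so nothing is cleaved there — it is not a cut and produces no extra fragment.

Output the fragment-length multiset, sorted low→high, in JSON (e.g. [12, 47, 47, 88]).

Site scan:
  AzqV ATATGATT/1: at [16, 51, 63, 75, 85, 109] ⇒ [17, 52, 64, 76, 86, 110]
  SqiV AGGGG/4: at [2, 8, 33, 102, 120] ⇒ [6, 12, 37, 106, 124]

All cut coordinates (distinct, sorted): [6, 12, 17, 37, 52, 64, 76, 86, 106, 110, 124]

Fragments:
  [0,6): 6 bp
  [6,12): 6 bp
  [12,17): 5 bp
  [17,37): 20 bp
  [37,52): 15 bp
  [52,64): 12 bp
  [64,76): 12 bp
  [76,86): 10 bp
  [86,106): 20 bp
  [106,110): 4 bp
  [110,124): 14 bp
  [124,125): 1 bp

[1,4,5,6,6,10,12,12,14,15,20,20]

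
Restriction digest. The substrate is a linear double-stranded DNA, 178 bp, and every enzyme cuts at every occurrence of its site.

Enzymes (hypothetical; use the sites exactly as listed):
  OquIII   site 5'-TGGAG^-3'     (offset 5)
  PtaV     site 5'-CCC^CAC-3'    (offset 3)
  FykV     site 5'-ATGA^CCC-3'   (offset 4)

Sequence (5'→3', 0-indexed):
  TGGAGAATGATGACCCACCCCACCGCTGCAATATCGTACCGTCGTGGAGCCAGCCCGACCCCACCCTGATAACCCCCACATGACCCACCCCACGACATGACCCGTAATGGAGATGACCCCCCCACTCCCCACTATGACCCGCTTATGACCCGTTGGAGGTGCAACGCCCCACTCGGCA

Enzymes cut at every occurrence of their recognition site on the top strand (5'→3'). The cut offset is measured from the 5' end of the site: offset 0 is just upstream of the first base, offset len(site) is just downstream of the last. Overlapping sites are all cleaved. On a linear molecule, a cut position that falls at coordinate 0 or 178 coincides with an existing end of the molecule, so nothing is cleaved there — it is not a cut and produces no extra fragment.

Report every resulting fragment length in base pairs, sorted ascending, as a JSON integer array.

[4,5,6,7,7,7,7,8,8,9,10,10,11,11,12,12,15,29]

Site scan:
  OquIII TGGAG/5: at [0, 44, 107, 153] ⇒ [5, 49, 112, 158]
  PtaV CCCCAC/3: at [17, 58, 73, 87, 119, 126, 166] ⇒ [20, 61, 76, 90, 122, 129, 169]
  FykV ATGACCC/4: at [9, 79, 96, 112, 133, 144] ⇒ [13, 83, 100, 116, 137, 148]

All cut coordinates (distinct, sorted): [5, 13, 20, 49, 61, 76, 83, 90, 100, 112, 116, 122, 129, 137, 148, 158, 169]

Fragment lengths:
  [0,5): 5 bp
  [5,13): 8 bp
  [13,20): 7 bp
  [20,49): 29 bp
  [49,61): 12 bp
  [61,76): 15 bp
  [76,83): 7 bp
  [83,90): 7 bp
  [90,100): 10 bp
  [100,112): 12 bp
  [112,116): 4 bp
  [116,122): 6 bp
  [122,129): 7 bp
  [129,137): 8 bp
  [137,148): 11 bp
  [148,158): 10 bp
  [158,169): 11 bp
  [169,178): 9 bp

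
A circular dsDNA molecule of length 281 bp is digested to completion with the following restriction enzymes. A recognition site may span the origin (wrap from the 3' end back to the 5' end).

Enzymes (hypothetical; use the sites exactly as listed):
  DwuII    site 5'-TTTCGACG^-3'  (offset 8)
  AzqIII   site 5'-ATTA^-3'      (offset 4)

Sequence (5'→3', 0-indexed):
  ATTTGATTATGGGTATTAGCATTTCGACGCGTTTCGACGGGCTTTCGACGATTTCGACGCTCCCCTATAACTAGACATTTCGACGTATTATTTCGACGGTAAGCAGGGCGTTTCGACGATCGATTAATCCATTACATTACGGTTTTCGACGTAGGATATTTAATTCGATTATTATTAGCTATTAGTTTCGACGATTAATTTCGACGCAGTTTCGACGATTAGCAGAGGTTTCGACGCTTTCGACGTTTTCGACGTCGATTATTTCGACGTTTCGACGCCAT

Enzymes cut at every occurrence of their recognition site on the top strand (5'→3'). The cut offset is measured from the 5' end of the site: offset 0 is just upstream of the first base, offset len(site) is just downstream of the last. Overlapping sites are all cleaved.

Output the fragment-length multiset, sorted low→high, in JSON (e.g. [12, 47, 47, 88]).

Per-enzyme occurrences:
  DwuII (TTTCGACG, off=8): starts [21, 31, 42, 51, 77, 90, 110, 143, 185, 198, 209, 228, 237, 246, 261, 269] → cuts [29, 39, 50, 59, 85, 98, 118, 151, 193, 206, 217, 236, 245, 254, 269, 277]
  AzqIII (ATTA, off=4): starts [5, 14, 86, 122, 130, 135, 167, 170, 173, 180, 193, 217, 257] → cuts [9, 18, 90, 126, 134, 139, 171, 174, 177, 184, 197, 221, 261]

All cut coordinates (distinct, sorted): [9, 18, 29, 39, 50, 59, 85, 90, 98, 118, 126, 134, 139, 151, 171, 174, 177, 184, 193, 197, 206, 217, 221, 236, 245, 254, 261, 269, 277]

Fragment lengths:
  9→18: 9 bp
  18→29: 11 bp
  29→39: 10 bp
  39→50: 11 bp
  50→59: 9 bp
  59→85: 26 bp
  85→90: 5 bp
  90→98: 8 bp
  98→118: 20 bp
  118→126: 8 bp
  126→134: 8 bp
  134→139: 5 bp
  139→151: 12 bp
  151→171: 20 bp
  171→174: 3 bp
  174→177: 3 bp
  177→184: 7 bp
  184→193: 9 bp
  193→197: 4 bp
  197→206: 9 bp
  206→217: 11 bp
  217→221: 4 bp
  221→236: 15 bp
  236→245: 9 bp
  245→254: 9 bp
  254→261: 7 bp
  261→269: 8 bp
  269→277: 8 bp
  277→9 (wrap): 281-277+9 = 13 bp

[3,3,4,4,5,5,7,7,8,8,8,8,8,9,9,9,9,9,9,10,11,11,11,12,13,15,20,20,26]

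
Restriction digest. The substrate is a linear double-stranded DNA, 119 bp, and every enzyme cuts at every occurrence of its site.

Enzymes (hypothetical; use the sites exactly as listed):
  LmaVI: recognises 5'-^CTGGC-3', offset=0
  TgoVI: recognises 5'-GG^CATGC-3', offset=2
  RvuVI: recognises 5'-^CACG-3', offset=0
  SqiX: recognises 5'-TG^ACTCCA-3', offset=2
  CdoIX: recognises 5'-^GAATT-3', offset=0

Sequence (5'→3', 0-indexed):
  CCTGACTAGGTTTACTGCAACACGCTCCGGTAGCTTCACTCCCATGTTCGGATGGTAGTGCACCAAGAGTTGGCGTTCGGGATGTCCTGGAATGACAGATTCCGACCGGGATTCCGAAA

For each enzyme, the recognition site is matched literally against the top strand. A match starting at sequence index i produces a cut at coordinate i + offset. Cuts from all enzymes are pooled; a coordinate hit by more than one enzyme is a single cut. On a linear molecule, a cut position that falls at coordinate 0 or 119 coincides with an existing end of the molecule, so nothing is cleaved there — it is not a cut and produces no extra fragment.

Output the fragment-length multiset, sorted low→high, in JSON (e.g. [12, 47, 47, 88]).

[20,99]

Scan for sites:
  LmaVI (CTGGC, off=0): no sites
  TgoVI (GGCATGC, off=2): no sites
  RvuVI CACG/0: at [20] ⇒ [20]
  SqiX (TGACTCCA, off=2): no sites
  CdoIX (GAATT, off=0): no sites

Pooled cuts: [20]

Fragments:
  [0,20): 20 bp
  [20,119): 99 bp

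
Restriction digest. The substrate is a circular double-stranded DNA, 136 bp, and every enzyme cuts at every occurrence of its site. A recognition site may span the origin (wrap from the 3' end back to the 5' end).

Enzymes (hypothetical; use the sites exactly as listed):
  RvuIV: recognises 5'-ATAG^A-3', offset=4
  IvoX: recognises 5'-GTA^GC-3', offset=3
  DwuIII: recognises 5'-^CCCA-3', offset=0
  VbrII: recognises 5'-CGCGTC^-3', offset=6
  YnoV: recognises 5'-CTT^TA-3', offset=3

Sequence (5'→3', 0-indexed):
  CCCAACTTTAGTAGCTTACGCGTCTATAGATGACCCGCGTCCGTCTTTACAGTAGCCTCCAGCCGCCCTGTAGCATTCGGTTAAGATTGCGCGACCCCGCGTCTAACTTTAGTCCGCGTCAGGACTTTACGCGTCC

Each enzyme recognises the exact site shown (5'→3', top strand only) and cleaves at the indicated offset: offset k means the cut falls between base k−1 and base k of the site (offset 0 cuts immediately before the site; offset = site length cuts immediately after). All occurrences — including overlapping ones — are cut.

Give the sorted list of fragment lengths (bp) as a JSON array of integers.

[1,5,5,6,6,7,7,8,8,11,11,12,18,31]

Scan for sites:
  RvuIV (ATAGA, off=4): starts [25] → cuts [29]
  IvoX (GTAGC, off=3): starts [10, 51, 69] → cuts [13, 54, 72]
  DwuIII (CCCA, off=0): starts [0] → cuts [0]
  VbrII (CGCGTC, off=6): starts [18, 35, 97, 114, 129] → cuts [24, 41, 103, 120, 135]
  YnoV (CTTTA, off=3): starts [5, 44, 106, 124] → cuts [8, 47, 109, 127]

All cut coordinates (distinct, sorted): [0, 8, 13, 24, 29, 41, 47, 54, 72, 103, 109, 120, 127, 135]

Fragment lengths:
  0→8: 8 bp
  8→13: 5 bp
  13→24: 11 bp
  24→29: 5 bp
  29→41: 12 bp
  41→47: 6 bp
  47→54: 7 bp
  54→72: 18 bp
  72→103: 31 bp
  103→109: 6 bp
  109→120: 11 bp
  120→127: 7 bp
  127→135: 8 bp
  135→0 (wrap): 136-135+0 = 1 bp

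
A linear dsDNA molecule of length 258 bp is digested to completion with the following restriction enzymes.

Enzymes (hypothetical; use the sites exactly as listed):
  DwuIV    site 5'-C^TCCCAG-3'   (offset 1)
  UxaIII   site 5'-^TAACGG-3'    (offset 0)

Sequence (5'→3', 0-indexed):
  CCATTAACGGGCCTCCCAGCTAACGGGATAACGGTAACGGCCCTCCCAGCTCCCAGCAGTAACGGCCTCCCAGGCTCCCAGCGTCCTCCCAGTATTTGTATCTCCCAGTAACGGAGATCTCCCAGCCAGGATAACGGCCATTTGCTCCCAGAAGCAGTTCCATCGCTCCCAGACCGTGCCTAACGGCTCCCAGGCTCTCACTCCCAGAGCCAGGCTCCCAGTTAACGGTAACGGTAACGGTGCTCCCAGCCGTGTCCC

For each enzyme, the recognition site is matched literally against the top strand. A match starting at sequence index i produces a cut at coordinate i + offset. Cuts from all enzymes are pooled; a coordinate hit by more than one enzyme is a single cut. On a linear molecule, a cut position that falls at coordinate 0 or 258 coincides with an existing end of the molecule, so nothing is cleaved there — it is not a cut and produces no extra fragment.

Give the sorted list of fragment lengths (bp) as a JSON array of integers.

Site scan:
  DwuIV (CTCCCAG, off=1): starts [12, 42, 49, 66, 74, 85, 101, 118, 144, 165, 186, 200, 214, 242] → cuts [13, 43, 50, 67, 75, 86, 102, 119, 145, 166, 187, 201, 215, 243]
  UxaIII (TAACGG, off=0): starts [4, 20, 28, 34, 59, 108, 131, 180, 222, 228, 234] → cuts [4, 20, 28, 34, 59, 108, 131, 180, 222, 228, 234]

All cut coordinates (distinct, sorted): [4, 13, 20, 28, 34, 43, 50, 59, 67, 75, 86, 102, 108, 119, 131, 145, 166, 180, 187, 201, 215, 222, 228, 234, 243]

Fragment lengths:
  [0,4): 4 bp
  [4,13): 9 bp
  [13,20): 7 bp
  [20,28): 8 bp
  [28,34): 6 bp
  [34,43): 9 bp
  [43,50): 7 bp
  [50,59): 9 bp
  [59,67): 8 bp
  [67,75): 8 bp
  [75,86): 11 bp
  [86,102): 16 bp
  [102,108): 6 bp
  [108,119): 11 bp
  [119,131): 12 bp
  [131,145): 14 bp
  [145,166): 21 bp
  [166,180): 14 bp
  [180,187): 7 bp
  [187,201): 14 bp
  [201,215): 14 bp
  [215,222): 7 bp
  [222,228): 6 bp
  [228,234): 6 bp
  [234,243): 9 bp
  [243,258): 15 bp

[4,6,6,6,6,7,7,7,7,8,8,8,9,9,9,9,11,11,12,14,14,14,14,15,16,21]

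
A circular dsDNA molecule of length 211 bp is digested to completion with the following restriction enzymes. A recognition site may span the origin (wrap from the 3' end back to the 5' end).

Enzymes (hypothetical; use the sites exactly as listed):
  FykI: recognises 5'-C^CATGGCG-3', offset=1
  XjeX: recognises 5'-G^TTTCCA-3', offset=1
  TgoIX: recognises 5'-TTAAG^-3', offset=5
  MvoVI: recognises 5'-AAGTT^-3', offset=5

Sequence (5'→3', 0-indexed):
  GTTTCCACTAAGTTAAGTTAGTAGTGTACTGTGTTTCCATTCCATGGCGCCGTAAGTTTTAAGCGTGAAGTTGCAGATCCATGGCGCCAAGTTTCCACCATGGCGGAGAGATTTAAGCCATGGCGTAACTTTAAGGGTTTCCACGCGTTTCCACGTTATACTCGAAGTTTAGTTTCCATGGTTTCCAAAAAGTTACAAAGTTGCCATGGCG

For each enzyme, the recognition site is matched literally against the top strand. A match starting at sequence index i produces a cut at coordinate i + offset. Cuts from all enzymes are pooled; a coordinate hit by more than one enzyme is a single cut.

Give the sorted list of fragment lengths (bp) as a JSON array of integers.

[1,2,2,2,2,3,3,5,5,7,8,8,9,9,9,10,12,13,13,14,16,17,19,22]

Scan for sites:
  FykI (CCATGGCG, off=1): starts [41, 78, 97, 117, 203] → cuts [42, 79, 98, 118, 204]
  XjeX (GTTTCCA, off=1): starts [0, 32, 90, 136, 146, 171, 180] → cuts [1, 33, 91, 137, 147, 172, 181]
  TgoIX (TTAAG, off=5): starts [12, 58, 112, 130] → cuts [17, 63, 117, 135]
  MvoVI (AAGTT, off=5): starts [9, 14, 53, 67, 88, 164, 189, 197] → cuts [14, 19, 58, 72, 93, 169, 194, 202]

All cut coordinates (distinct, sorted): [1, 14, 17, 19, 33, 42, 58, 63, 72, 79, 91, 93, 98, 117, 118, 135, 137, 147, 169, 172, 181, 194, 202, 204]

Fragment lengths:
  1→14: 13 bp
  14→17: 3 bp
  17→19: 2 bp
  19→33: 14 bp
  33→42: 9 bp
  42→58: 16 bp
  58→63: 5 bp
  63→72: 9 bp
  72→79: 7 bp
  79→91: 12 bp
  91→93: 2 bp
  93→98: 5 bp
  98→117: 19 bp
  117→118: 1 bp
  118→135: 17 bp
  135→137: 2 bp
  137→147: 10 bp
  147→169: 22 bp
  169→172: 3 bp
  172→181: 9 bp
  181→194: 13 bp
  194→202: 8 bp
  202→204: 2 bp
  204→1 (wrap): 211-204+1 = 8 bp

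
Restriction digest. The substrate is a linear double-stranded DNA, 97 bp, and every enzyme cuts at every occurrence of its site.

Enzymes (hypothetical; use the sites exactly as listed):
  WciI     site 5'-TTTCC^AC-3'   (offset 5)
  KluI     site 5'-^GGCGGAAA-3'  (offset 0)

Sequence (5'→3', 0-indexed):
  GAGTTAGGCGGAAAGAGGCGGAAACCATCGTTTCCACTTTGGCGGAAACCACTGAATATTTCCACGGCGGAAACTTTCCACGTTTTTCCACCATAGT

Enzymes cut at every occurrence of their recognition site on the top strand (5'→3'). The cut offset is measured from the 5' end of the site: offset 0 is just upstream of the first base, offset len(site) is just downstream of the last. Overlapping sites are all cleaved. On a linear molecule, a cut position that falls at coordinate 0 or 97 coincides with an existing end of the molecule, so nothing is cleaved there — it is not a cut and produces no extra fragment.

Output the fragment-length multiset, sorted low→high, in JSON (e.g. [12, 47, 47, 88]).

Scan for sites:
  WciI TTTCCAC/5: at [30, 58, 74, 84] ⇒ [35, 63, 79, 89]
  KluI GGCGGAAA/0: at [6, 16, 40, 65] ⇒ [6, 16, 40, 65]

All cut coordinates (distinct, sorted): [6, 16, 35, 40, 63, 65, 79, 89]

Fragments:
  [0,6): 6 bp
  [6,16): 10 bp
  [16,35): 19 bp
  [35,40): 5 bp
  [40,63): 23 bp
  [63,65): 2 bp
  [65,79): 14 bp
  [79,89): 10 bp
  [89,97): 8 bp

[2,5,6,8,10,10,14,19,23]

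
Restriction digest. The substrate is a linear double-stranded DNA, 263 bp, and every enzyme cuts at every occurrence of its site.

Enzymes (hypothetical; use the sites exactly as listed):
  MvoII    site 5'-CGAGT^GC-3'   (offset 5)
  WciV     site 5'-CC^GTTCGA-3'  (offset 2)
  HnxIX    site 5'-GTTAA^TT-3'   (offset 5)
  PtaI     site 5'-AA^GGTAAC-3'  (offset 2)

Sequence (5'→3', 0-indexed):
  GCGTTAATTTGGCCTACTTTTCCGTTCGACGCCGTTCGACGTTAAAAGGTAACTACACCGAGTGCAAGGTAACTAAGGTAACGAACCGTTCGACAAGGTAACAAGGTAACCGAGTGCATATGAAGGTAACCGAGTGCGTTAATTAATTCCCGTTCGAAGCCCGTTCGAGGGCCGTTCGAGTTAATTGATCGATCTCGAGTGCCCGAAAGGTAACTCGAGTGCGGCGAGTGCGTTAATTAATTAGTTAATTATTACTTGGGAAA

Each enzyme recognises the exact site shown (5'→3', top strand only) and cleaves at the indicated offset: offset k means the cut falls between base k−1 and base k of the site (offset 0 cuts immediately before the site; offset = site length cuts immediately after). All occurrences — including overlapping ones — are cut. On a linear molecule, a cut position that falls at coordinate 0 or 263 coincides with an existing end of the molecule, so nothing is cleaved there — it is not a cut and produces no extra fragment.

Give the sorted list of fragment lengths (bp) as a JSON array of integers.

Per-enzyme occurrences:
  MvoII (CGAGTGC, off=5): starts [58, 110, 130, 195, 215, 224] → cuts [63, 115, 135, 200, 220, 229]
  WciV (CCGTTCGA, off=2): starts [21, 31, 85, 149, 160, 171] → cuts [23, 33, 87, 151, 162, 173]
  HnxIX (GTTAATT, off=5): starts [2, 137, 179, 231, 243] → cuts [7, 142, 184, 236, 248]
  PtaI (AAGGTAAC, off=2): starts [45, 65, 74, 94, 102, 122, 206] → cuts [47, 67, 76, 96, 104, 124, 208]

All cut coordinates (distinct, sorted): [7, 23, 33, 47, 63, 67, 76, 87, 96, 104, 115, 124, 135, 142, 151, 162, 173, 184, 200, 208, 220, 229, 236, 248]

Fragment lengths:
  [0,7): 7 bp
  [7,23): 16 bp
  [23,33): 10 bp
  [33,47): 14 bp
  [47,63): 16 bp
  [63,67): 4 bp
  [67,76): 9 bp
  [76,87): 11 bp
  [87,96): 9 bp
  [96,104): 8 bp
  [104,115): 11 bp
  [115,124): 9 bp
  [124,135): 11 bp
  [135,142): 7 bp
  [142,151): 9 bp
  [151,162): 11 bp
  [162,173): 11 bp
  [173,184): 11 bp
  [184,200): 16 bp
  [200,208): 8 bp
  [208,220): 12 bp
  [220,229): 9 bp
  [229,236): 7 bp
  [236,248): 12 bp
  [248,263): 15 bp

[4,7,7,7,8,8,9,9,9,9,9,10,11,11,11,11,11,11,12,12,14,15,16,16,16]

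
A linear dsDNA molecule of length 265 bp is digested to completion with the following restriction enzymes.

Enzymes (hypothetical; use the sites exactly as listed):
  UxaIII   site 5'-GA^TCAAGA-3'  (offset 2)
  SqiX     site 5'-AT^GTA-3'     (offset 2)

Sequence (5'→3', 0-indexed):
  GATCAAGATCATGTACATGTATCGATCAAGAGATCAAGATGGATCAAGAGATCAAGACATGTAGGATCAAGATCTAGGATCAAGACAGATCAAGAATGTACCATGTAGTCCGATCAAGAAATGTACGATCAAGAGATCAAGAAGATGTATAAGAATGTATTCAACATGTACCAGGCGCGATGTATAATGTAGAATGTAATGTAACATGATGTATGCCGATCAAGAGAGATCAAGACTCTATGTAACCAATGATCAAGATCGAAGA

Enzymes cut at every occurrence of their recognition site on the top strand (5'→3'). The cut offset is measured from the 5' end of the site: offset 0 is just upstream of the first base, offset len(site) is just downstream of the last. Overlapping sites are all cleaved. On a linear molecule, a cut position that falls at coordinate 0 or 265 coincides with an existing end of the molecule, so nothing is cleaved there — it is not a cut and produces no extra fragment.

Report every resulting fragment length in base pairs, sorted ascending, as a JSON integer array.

[2,5,6,6,6,7,7,7,7,8,8,8,8,9,9,9,9,10,10,10,10,10,10,10,11,11,12,13,13,14]

Per-enzyme occurrences:
  UxaIII (GATCAAGA, off=2): starts [0, 23, 31, 41, 49, 64, 77, 87, 111, 126, 134, 217, 227, 250] → cuts [2, 25, 33, 43, 51, 66, 79, 89, 113, 128, 136, 219, 229, 252]
  SqiX (ATGTA, off=2): starts [10, 16, 58, 95, 102, 120, 144, 154, 165, 179, 186, 193, 198, 208, 239] → cuts [12, 18, 60, 97, 104, 122, 146, 156, 167, 181, 188, 195, 200, 210, 241]

Pooled cuts: [2, 12, 18, 25, 33, 43, 51, 60, 66, 79, 89, 97, 104, 113, 122, 128, 136, 146, 156, 167, 181, 188, 195, 200, 210, 219, 229, 241, 252]

Fragments:
  [0,2): 2 bp
  [2,12): 10 bp
  [12,18): 6 bp
  [18,25): 7 bp
  [25,33): 8 bp
  [33,43): 10 bp
  [43,51): 8 bp
  [51,60): 9 bp
  [60,66): 6 bp
  [66,79): 13 bp
  [79,89): 10 bp
  [89,97): 8 bp
  [97,104): 7 bp
  [104,113): 9 bp
  [113,122): 9 bp
  [122,128): 6 bp
  [128,136): 8 bp
  [136,146): 10 bp
  [146,156): 10 bp
  [156,167): 11 bp
  [167,181): 14 bp
  [181,188): 7 bp
  [188,195): 7 bp
  [195,200): 5 bp
  [200,210): 10 bp
  [210,219): 9 bp
  [219,229): 10 bp
  [229,241): 12 bp
  [241,252): 11 bp
  [252,265): 13 bp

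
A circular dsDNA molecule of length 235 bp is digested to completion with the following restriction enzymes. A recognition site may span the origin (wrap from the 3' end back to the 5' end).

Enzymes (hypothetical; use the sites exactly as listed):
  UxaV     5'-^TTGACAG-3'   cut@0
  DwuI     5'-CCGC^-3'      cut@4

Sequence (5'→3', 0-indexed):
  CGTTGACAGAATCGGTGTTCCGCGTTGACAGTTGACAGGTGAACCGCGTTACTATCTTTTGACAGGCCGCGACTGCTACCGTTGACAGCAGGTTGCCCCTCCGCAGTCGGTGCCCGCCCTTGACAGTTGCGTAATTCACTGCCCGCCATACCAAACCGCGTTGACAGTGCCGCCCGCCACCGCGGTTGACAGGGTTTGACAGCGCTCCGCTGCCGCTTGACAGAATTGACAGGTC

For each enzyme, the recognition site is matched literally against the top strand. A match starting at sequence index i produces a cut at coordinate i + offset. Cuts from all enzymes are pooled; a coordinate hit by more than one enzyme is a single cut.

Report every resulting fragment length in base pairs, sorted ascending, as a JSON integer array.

Per-enzyme occurrences:
  UxaV (TTGACAG, off=0): starts [2, 24, 31, 58, 81, 119, 160, 185, 195, 216, 225] → cuts [2, 24, 31, 58, 81, 119, 160, 185, 195, 216, 225]
  DwuI (CCGC, off=4): starts [19, 43, 66, 100, 113, 142, 155, 169, 173, 179, 206, 212] → cuts [23, 47, 70, 104, 117, 146, 159, 173, 177, 183, 210, 216]

Pooled cuts: [2, 23, 24, 31, 47, 58, 70, 81, 104, 117, 119, 146, 159, 160, 173, 177, 183, 185, 195, 210, 216, 225]

Fragments:
  2→23: 21 bp
  23→24: 1 bp
  24→31: 7 bp
  31→47: 16 bp
  47→58: 11 bp
  58→70: 12 bp
  70→81: 11 bp
  81→104: 23 bp
  104→117: 13 bp
  117→119: 2 bp
  119→146: 27 bp
  146→159: 13 bp
  159→160: 1 bp
  160→173: 13 bp
  173→177: 4 bp
  177→183: 6 bp
  183→185: 2 bp
  185→195: 10 bp
  195→210: 15 bp
  210→216: 6 bp
  216→225: 9 bp
  225→2 (wrap): 235-225+2 = 12 bp

[1,1,2,2,4,6,6,7,9,10,11,11,12,12,13,13,13,15,16,21,23,27]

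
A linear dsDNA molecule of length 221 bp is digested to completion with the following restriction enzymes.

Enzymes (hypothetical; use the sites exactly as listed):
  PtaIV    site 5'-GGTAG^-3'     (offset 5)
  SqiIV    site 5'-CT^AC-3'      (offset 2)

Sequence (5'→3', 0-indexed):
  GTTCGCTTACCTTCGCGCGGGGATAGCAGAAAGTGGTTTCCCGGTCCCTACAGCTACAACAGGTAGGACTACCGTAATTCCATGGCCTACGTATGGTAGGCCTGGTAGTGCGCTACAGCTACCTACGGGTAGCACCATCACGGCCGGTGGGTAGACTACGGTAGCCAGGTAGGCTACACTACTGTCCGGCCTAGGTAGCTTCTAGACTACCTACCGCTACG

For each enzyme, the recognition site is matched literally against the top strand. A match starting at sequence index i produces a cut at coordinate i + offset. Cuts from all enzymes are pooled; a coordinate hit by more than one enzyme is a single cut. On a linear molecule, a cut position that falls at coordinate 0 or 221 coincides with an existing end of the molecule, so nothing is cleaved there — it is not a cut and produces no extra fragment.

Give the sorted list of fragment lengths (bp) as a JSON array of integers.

[3,3,3,4,4,4,5,6,6,6,6,7,8,8,9,10,11,11,18,18,22,49]

Scan for sites:
  PtaIV (GGTAG, off=5): starts [61, 94, 103, 127, 149, 159, 167, 193] → cuts [66, 99, 108, 132, 154, 164, 172, 198]
  SqiIV (CTAC, off=2): starts [47, 53, 68, 86, 112, 118, 122, 155, 173, 178, 206, 210, 216] → cuts [49, 55, 70, 88, 114, 120, 124, 157, 175, 180, 208, 212, 218]

Pooled cuts: [49, 55, 66, 70, 88, 99, 108, 114, 120, 124, 132, 154, 157, 164, 172, 175, 180, 198, 208, 212, 218]

Fragments:
  [0,49): 49 bp
  [49,55): 6 bp
  [55,66): 11 bp
  [66,70): 4 bp
  [70,88): 18 bp
  [88,99): 11 bp
  [99,108): 9 bp
  [108,114): 6 bp
  [114,120): 6 bp
  [120,124): 4 bp
  [124,132): 8 bp
  [132,154): 22 bp
  [154,157): 3 bp
  [157,164): 7 bp
  [164,172): 8 bp
  [172,175): 3 bp
  [175,180): 5 bp
  [180,198): 18 bp
  [198,208): 10 bp
  [208,212): 4 bp
  [212,218): 6 bp
  [218,221): 3 bp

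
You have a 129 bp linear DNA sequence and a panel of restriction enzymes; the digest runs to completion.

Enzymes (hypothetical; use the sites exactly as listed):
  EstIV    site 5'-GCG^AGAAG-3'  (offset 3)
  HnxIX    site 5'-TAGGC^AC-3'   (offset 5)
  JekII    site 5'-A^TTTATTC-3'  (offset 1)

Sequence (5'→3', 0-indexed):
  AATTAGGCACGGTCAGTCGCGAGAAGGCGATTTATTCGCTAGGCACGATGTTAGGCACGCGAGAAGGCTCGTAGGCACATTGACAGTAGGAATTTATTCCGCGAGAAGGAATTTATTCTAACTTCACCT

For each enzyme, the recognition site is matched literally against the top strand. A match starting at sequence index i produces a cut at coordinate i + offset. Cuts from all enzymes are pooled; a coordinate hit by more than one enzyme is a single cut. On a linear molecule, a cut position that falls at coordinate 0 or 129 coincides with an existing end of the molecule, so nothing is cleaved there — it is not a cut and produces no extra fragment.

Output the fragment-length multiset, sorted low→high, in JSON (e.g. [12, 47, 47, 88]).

[5,8,8,9,11,12,13,14,15,16,18]

Site scan:
  EstIV GCGAGAAG/3: at [18, 58, 100] ⇒ [21, 61, 103]
  HnxIX TAGGCAC/5: at [3, 39, 51, 71] ⇒ [8, 44, 56, 76]
  JekII ATTTATTC/1: at [29, 91, 110] ⇒ [30, 92, 111]

Pooled cuts: [8, 21, 30, 44, 56, 61, 76, 92, 103, 111]

Fragments:
  [0,8): 8 bp
  [8,21): 13 bp
  [21,30): 9 bp
  [30,44): 14 bp
  [44,56): 12 bp
  [56,61): 5 bp
  [61,76): 15 bp
  [76,92): 16 bp
  [92,103): 11 bp
  [103,111): 8 bp
  [111,129): 18 bp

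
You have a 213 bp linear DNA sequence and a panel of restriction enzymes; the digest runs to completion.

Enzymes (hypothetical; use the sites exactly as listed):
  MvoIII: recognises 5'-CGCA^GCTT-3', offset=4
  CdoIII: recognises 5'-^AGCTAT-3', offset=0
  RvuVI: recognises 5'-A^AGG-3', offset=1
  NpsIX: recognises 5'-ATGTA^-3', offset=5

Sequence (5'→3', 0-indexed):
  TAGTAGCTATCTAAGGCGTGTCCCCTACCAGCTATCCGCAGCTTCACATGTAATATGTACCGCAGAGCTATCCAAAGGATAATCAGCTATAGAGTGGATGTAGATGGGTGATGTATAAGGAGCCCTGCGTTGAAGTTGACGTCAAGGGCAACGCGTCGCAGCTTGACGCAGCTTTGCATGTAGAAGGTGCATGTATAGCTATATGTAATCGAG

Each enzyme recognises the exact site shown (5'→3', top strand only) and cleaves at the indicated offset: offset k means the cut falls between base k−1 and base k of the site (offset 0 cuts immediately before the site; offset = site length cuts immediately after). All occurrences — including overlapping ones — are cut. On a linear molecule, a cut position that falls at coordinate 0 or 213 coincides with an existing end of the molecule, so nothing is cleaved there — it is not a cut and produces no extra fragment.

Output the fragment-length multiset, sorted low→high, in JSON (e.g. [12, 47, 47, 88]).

[1,2,2,4,6,6,7,9,9,10,10,11,11,11,12,12,13,16,16,18,27]

Site scan:
  MvoIII (CGCAGCTT, off=4): starts [36, 156, 166] → cuts [40, 160, 170]
  CdoIII (AGCTAT, off=0): starts [4, 29, 65, 84, 196] → cuts [4, 29, 65, 84, 196]
  RvuVI (AAGG, off=1): starts [12, 74, 116, 143, 183] → cuts [13, 75, 117, 144, 184]
  NpsIX (ATGTA, off=5): starts [47, 54, 97, 110, 177, 190, 202] → cuts [52, 59, 102, 115, 182, 195, 207]

All cut coordinates (distinct, sorted): [4, 13, 29, 40, 52, 59, 65, 75, 84, 102, 115, 117, 144, 160, 170, 182, 184, 195, 196, 207]

Fragment lengths:
  [0,4): 4 bp
  [4,13): 9 bp
  [13,29): 16 bp
  [29,40): 11 bp
  [40,52): 12 bp
  [52,59): 7 bp
  [59,65): 6 bp
  [65,75): 10 bp
  [75,84): 9 bp
  [84,102): 18 bp
  [102,115): 13 bp
  [115,117): 2 bp
  [117,144): 27 bp
  [144,160): 16 bp
  [160,170): 10 bp
  [170,182): 12 bp
  [182,184): 2 bp
  [184,195): 11 bp
  [195,196): 1 bp
  [196,207): 11 bp
  [207,213): 6 bp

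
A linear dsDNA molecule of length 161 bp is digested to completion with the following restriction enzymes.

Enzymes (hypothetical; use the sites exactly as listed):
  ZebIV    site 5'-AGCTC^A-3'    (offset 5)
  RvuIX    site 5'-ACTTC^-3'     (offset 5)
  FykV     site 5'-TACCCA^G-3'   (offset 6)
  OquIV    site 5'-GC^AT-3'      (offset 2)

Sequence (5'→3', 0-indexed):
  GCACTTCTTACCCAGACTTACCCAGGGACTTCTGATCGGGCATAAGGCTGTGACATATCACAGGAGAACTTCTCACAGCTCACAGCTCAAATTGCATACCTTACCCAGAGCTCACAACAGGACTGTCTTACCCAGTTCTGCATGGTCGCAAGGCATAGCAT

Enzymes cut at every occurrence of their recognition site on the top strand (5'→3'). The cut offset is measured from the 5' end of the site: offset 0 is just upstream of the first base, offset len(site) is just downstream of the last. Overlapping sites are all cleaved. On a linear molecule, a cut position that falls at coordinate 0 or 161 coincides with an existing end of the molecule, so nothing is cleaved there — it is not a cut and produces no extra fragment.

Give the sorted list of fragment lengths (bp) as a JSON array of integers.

Per-enzyme occurrences:
  ZebIV (AGCTCA, off=5): starts [76, 83, 108] → cuts [81, 88, 113]
  RvuIX (ACTTC, off=5): starts [2, 27, 67] → cuts [7, 32, 72]
  FykV (TACCCAG, off=6): starts [8, 18, 101, 128] → cuts [14, 24, 107, 134]
  OquIV (GCAT, off=2): starts [39, 93, 139, 152, 157] → cuts [41, 95, 141, 154, 159]

Pooled cuts: [7, 14, 24, 32, 41, 72, 81, 88, 95, 107, 113, 134, 141, 154, 159]

Fragments:
  [0,7): 7 bp
  [7,14): 7 bp
  [14,24): 10 bp
  [24,32): 8 bp
  [32,41): 9 bp
  [41,72): 31 bp
  [72,81): 9 bp
  [81,88): 7 bp
  [88,95): 7 bp
  [95,107): 12 bp
  [107,113): 6 bp
  [113,134): 21 bp
  [134,141): 7 bp
  [141,154): 13 bp
  [154,159): 5 bp
  [159,161): 2 bp

[2,5,6,7,7,7,7,7,8,9,9,10,12,13,21,31]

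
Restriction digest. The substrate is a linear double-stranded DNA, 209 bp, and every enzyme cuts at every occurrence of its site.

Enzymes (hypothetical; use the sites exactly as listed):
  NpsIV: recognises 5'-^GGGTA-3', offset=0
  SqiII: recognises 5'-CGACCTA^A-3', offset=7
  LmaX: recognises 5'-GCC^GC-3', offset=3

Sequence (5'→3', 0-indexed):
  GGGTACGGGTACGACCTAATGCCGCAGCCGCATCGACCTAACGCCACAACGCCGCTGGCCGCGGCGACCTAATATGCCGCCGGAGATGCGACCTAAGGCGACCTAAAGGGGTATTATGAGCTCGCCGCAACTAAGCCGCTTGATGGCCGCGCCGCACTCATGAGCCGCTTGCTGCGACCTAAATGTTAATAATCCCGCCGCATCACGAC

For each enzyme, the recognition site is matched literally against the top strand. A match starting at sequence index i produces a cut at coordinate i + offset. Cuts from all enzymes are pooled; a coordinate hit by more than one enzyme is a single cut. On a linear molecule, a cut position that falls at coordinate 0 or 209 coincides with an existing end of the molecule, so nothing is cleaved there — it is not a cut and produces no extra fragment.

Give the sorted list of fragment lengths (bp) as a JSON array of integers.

[3,5,5,6,6,7,7,10,10,11,11,11,11,12,13,13,15,17,18,18]

Site scan:
  NpsIV GGGTA/0: at [0, 6, 108] ⇒ [6, 108] (position 0 is a terminus of the linear molecule — no cut)
  SqiII CGACCTAA/7: at [11, 33, 64, 88, 98, 174] ⇒ [18, 40, 71, 95, 105, 181]
  LmaX GCCGC/3: at [20, 26, 50, 57, 75, 123, 134, 145, 150, 163, 196] ⇒ [23, 29, 53, 60, 78, 126, 137, 148, 153, 166, 199]

All cut coordinates (distinct, sorted): [6, 18, 23, 29, 40, 53, 60, 71, 78, 95, 105, 108, 126, 137, 148, 153, 166, 181, 199]

Fragment lengths:
  [0,6): 6 bp
  [6,18): 12 bp
  [18,23): 5 bp
  [23,29): 6 bp
  [29,40): 11 bp
  [40,53): 13 bp
  [53,60): 7 bp
  [60,71): 11 bp
  [71,78): 7 bp
  [78,95): 17 bp
  [95,105): 10 bp
  [105,108): 3 bp
  [108,126): 18 bp
  [126,137): 11 bp
  [137,148): 11 bp
  [148,153): 5 bp
  [153,166): 13 bp
  [166,181): 15 bp
  [181,199): 18 bp
  [199,209): 10 bp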